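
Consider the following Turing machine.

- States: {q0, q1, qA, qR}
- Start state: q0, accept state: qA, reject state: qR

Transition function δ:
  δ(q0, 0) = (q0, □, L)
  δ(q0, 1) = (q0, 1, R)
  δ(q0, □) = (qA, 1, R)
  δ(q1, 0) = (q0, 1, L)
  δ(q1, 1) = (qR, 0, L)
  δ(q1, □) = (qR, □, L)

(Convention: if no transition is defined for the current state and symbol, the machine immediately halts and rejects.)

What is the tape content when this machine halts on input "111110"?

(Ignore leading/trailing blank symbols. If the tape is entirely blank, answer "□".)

Execution trace:
Initial: [q0]111110
Step 1: δ(q0, 1) = (q0, 1, R) → 1[q0]11110
Step 2: δ(q0, 1) = (q0, 1, R) → 11[q0]1110
Step 3: δ(q0, 1) = (q0, 1, R) → 111[q0]110
Step 4: δ(q0, 1) = (q0, 1, R) → 1111[q0]10
Step 5: δ(q0, 1) = (q0, 1, R) → 11111[q0]0
Step 6: δ(q0, 0) = (q0, □, L) → 1111[q0]1□
Step 7: δ(q0, 1) = (q0, 1, R) → 11111[q0]□
Step 8: δ(q0, □) = (qA, 1, R) → 111111[qA]□

The machine reaches the accept state qA and halts.

Final tape (ignoring leading/trailing blanks): 111111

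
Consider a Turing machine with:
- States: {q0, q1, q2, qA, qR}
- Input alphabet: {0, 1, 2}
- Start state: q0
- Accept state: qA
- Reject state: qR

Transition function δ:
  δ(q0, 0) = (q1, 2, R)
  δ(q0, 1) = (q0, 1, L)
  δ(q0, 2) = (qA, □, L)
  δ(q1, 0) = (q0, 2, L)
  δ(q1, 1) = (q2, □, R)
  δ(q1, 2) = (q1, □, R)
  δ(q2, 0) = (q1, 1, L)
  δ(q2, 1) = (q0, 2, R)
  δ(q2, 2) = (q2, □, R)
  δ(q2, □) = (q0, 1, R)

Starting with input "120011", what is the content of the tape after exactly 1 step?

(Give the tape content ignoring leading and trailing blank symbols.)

Execution trace:
Initial: [q0]120011
Step 1: δ(q0, 1) = (q0, 1, L) → [q0]□120011

No transition is defined for δ(q0, □). By convention the machine halts and rejects.

After 1 step, the tape (ignoring leading/trailing blanks) is: 120011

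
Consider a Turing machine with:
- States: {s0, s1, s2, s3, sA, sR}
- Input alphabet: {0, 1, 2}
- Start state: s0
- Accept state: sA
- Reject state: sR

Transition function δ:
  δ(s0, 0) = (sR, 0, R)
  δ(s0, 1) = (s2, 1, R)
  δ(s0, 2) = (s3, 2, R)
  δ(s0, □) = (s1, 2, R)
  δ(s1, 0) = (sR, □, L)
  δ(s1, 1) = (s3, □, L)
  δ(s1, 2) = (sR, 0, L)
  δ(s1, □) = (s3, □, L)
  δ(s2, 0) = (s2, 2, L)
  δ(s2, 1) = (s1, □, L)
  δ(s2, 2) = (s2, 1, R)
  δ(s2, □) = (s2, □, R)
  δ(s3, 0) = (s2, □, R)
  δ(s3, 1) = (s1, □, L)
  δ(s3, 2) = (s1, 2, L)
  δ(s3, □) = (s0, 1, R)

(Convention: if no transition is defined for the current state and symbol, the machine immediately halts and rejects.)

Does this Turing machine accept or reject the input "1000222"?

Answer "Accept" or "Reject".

Execution trace:
Initial: [s0]1000222
Step 1: δ(s0, 1) = (s2, 1, R) → 1[s2]000222
Step 2: δ(s2, 0) = (s2, 2, L) → [s2]1200222
Step 3: δ(s2, 1) = (s1, □, L) → [s1]□□200222
Step 4: δ(s1, □) = (s3, □, L) → [s3]□□□200222
Step 5: δ(s3, □) = (s0, 1, R) → 1[s0]□□200222
Step 6: δ(s0, □) = (s1, 2, R) → 12[s1]□200222
Step 7: δ(s1, □) = (s3, □, L) → 1[s3]2□200222
Step 8: δ(s3, 2) = (s1, 2, L) → [s1]12□200222
Step 9: δ(s1, 1) = (s3, □, L) → [s3]□□2□200222
Step 10: δ(s3, □) = (s0, 1, R) → 1[s0]□2□200222
Step 11: δ(s0, □) = (s1, 2, R) → 12[s1]2□200222
Step 12: δ(s1, 2) = (sR, 0, L) → 1[sR]20□200222

The machine reaches the reject state sR and halts.

Answer: Reject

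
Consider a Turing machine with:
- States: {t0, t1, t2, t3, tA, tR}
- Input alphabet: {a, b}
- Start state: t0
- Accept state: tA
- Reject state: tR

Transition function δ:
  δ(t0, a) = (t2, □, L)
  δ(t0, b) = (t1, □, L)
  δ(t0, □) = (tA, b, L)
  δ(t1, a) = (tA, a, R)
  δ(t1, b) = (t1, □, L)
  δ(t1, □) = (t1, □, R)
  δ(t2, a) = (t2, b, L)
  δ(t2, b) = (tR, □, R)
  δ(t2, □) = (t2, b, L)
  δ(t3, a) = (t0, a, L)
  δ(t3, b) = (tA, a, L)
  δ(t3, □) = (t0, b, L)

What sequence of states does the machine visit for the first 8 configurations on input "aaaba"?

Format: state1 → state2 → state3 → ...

Execution trace:
Initial: [t0]aaaba
Step 1: δ(t0, a) = (t2, □, L) → [t2]□□aaba
Step 2: δ(t2, □) = (t2, b, L) → [t2]□b□aaba
Step 3: δ(t2, □) = (t2, b, L) → [t2]□bb□aaba
Step 4: δ(t2, □) = (t2, b, L) → [t2]□bbb□aaba
Step 5: δ(t2, □) = (t2, b, L) → [t2]□bbbb□aaba
Step 6: δ(t2, □) = (t2, b, L) → [t2]□bbbbb□aaba
Step 7: δ(t2, □) = (t2, b, L) → [t2]□bbbbbb□aaba

State sequence: t0 → t2 → t2 → t2 → t2 → t2 → t2 → t2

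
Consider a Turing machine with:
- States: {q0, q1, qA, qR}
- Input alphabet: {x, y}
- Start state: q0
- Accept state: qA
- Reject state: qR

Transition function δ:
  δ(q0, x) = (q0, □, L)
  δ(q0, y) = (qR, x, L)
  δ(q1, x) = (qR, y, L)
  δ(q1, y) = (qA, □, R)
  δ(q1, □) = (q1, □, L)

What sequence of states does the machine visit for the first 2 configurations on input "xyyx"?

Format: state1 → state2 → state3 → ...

Execution trace:
Initial: [q0]xyyx
Step 1: δ(q0, x) = (q0, □, L) → [q0]□□yyx

No transition is defined for δ(q0, □). By convention the machine halts and rejects.

State sequence: q0 → q0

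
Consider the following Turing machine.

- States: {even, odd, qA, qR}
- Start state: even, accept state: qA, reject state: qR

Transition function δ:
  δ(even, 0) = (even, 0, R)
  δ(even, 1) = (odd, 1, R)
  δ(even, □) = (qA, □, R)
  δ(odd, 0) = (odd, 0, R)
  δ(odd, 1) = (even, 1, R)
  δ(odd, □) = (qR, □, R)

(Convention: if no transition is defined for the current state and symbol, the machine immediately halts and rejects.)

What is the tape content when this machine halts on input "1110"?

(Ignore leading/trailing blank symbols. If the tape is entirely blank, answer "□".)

Execution trace:
Initial: [even]1110
Step 1: δ(even, 1) = (odd, 1, R) → 1[odd]110
Step 2: δ(odd, 1) = (even, 1, R) → 11[even]10
Step 3: δ(even, 1) = (odd, 1, R) → 111[odd]0
Step 4: δ(odd, 0) = (odd, 0, R) → 1110[odd]□
Step 5: δ(odd, □) = (qR, □, R) → 1110□[qR]□

The machine reaches the reject state qR and halts.

Final tape (ignoring leading/trailing blanks): 1110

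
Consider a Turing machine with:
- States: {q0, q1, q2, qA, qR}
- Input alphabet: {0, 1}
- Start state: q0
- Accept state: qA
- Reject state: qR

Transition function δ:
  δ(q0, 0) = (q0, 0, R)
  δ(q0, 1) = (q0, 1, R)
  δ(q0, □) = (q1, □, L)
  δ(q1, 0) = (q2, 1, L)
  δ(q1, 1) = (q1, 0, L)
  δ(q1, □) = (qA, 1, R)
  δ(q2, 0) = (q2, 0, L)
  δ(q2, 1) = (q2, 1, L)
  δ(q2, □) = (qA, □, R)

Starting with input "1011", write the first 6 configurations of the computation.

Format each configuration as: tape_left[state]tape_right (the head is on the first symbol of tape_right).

Transitions applied:
Step 1: δ(q0, 1) = (q0, 1, R)
Step 2: δ(q0, 0) = (q0, 0, R)
Step 3: δ(q0, 1) = (q0, 1, R)
Step 4: δ(q0, 1) = (q0, 1, R)
Step 5: δ(q0, □) = (q1, □, L)

The first 6 configurations are:
[q0]1011 ⊢ 1[q0]011 ⊢ 10[q0]11 ⊢ 101[q0]1 ⊢ 1011[q0]□ ⊢ 101[q1]1□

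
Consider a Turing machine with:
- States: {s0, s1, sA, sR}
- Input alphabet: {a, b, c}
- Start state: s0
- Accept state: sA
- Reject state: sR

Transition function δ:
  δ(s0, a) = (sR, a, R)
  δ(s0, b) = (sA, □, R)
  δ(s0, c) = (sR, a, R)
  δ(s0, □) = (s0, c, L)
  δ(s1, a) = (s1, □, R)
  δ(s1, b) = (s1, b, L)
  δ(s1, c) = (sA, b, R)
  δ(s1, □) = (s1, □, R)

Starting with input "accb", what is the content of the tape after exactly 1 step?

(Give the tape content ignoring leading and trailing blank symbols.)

Execution trace:
Initial: [s0]accb
Step 1: δ(s0, a) = (sR, a, R) → a[sR]ccb

The machine reaches the reject state sR and halts.

After 1 step, the tape (ignoring leading/trailing blanks) is: accb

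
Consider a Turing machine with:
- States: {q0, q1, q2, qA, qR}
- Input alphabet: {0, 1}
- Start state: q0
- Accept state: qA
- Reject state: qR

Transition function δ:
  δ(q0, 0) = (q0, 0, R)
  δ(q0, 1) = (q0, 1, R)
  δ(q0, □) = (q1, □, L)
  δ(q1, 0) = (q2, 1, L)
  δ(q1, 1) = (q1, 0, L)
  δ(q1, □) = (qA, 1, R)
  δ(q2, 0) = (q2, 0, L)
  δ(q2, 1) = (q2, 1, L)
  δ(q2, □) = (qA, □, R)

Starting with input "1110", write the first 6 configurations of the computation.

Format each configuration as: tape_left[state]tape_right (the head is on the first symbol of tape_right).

Transitions applied:
Step 1: δ(q0, 1) = (q0, 1, R)
Step 2: δ(q0, 1) = (q0, 1, R)
Step 3: δ(q0, 1) = (q0, 1, R)
Step 4: δ(q0, 0) = (q0, 0, R)
Step 5: δ(q0, □) = (q1, □, L)

The first 6 configurations are:
[q0]1110 ⊢ 1[q0]110 ⊢ 11[q0]10 ⊢ 111[q0]0 ⊢ 1110[q0]□ ⊢ 111[q1]0□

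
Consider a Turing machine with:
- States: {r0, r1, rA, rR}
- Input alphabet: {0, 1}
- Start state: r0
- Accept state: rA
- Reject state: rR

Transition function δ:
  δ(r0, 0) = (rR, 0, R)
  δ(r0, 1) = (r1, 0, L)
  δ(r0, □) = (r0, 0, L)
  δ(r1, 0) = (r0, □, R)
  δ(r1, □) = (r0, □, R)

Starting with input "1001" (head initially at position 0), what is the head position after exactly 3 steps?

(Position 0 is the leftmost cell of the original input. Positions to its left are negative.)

Execution trace (head position shown):
Step 0: [r0]1001  (head at position 0)
Step 1: move left → [r1]□0001  (head at position -1)
Step 2: move right → □[r0]0001  (head at position 0)
Step 3: move right → □0[rR]001  (head at position 1)

After 3 steps, the head is at position 1.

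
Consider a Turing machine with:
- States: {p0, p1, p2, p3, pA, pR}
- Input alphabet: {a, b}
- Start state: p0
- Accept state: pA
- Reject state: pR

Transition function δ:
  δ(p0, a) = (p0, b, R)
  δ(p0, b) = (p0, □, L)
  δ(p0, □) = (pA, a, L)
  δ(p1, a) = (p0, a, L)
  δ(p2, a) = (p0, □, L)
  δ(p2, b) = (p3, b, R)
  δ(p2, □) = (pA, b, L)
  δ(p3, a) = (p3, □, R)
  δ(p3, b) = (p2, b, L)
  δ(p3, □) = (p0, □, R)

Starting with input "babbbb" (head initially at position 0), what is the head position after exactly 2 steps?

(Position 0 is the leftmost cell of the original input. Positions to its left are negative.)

Execution trace (head position shown):
Step 0: [p0]babbbb  (head at position 0)
Step 1: move left → [p0]□□abbbb  (head at position -1)
Step 2: move left → [pA]□a□abbbb  (head at position -2)

After 2 steps, the head is at position -2.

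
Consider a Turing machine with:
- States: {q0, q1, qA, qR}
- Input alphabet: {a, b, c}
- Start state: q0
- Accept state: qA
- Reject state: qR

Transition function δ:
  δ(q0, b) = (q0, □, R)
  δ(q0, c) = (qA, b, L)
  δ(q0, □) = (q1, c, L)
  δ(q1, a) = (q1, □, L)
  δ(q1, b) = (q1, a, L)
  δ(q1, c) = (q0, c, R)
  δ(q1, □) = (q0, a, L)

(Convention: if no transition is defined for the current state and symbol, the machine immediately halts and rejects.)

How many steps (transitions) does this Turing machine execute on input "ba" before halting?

Execution trace:
Initial: [q0]ba
Step 1: δ(q0, b) = (q0, □, R) → □[q0]a

No transition is defined for δ(q0, a). By convention the machine halts and rejects.

The machine executed 1 step before halting.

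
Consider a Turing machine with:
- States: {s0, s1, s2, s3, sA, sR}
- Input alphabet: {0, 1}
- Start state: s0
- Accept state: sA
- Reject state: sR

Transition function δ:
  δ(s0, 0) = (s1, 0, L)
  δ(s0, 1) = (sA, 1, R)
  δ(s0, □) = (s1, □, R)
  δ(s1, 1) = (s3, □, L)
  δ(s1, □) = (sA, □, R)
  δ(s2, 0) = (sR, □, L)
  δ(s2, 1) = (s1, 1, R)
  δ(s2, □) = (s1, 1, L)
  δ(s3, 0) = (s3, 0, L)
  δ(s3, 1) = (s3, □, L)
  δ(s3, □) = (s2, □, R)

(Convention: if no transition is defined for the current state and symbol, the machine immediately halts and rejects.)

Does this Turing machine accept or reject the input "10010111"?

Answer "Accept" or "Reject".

Execution trace:
Initial: [s0]10010111
Step 1: δ(s0, 1) = (sA, 1, R) → 1[sA]0010111

The machine reaches the accept state sA and halts.

Answer: Accept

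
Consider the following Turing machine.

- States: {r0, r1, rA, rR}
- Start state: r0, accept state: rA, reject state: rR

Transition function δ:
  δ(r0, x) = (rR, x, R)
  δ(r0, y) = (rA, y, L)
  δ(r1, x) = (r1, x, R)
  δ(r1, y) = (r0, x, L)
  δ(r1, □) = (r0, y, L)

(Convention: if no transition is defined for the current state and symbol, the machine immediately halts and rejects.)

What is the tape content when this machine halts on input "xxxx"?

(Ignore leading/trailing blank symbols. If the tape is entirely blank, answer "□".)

Execution trace:
Initial: [r0]xxxx
Step 1: δ(r0, x) = (rR, x, R) → x[rR]xxx

The machine reaches the reject state rR and halts.

Final tape (ignoring leading/trailing blanks): xxxx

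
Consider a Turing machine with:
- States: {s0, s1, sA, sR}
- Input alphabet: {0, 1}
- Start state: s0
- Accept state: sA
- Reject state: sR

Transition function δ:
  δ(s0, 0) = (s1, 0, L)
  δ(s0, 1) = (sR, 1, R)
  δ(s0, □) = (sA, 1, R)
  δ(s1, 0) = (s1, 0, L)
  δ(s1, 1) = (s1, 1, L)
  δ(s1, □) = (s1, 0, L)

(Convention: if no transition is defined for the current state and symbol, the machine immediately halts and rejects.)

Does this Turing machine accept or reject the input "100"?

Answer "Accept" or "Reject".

Execution trace:
Initial: [s0]100
Step 1: δ(s0, 1) = (sR, 1, R) → 1[sR]00

The machine reaches the reject state sR and halts.

Answer: Reject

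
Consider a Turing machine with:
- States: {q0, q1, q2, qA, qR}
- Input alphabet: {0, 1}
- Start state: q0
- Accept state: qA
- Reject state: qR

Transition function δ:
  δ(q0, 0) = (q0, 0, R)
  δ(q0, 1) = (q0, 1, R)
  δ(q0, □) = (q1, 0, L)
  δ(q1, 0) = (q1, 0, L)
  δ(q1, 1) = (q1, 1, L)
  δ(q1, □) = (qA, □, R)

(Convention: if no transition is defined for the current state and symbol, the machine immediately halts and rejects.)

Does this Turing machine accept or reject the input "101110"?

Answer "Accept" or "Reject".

Execution trace:
Initial: [q0]101110
Step 1: δ(q0, 1) = (q0, 1, R) → 1[q0]01110
Step 2: δ(q0, 0) = (q0, 0, R) → 10[q0]1110
Step 3: δ(q0, 1) = (q0, 1, R) → 101[q0]110
Step 4: δ(q0, 1) = (q0, 1, R) → 1011[q0]10
Step 5: δ(q0, 1) = (q0, 1, R) → 10111[q0]0
Step 6: δ(q0, 0) = (q0, 0, R) → 101110[q0]□
Step 7: δ(q0, □) = (q1, 0, L) → 10111[q1]00
Step 8: δ(q1, 0) = (q1, 0, L) → 1011[q1]100
Step 9: δ(q1, 1) = (q1, 1, L) → 101[q1]1100
Step 10: δ(q1, 1) = (q1, 1, L) → 10[q1]11100
Step 11: δ(q1, 1) = (q1, 1, L) → 1[q1]011100
Step 12: δ(q1, 0) = (q1, 0, L) → [q1]1011100
Step 13: δ(q1, 1) = (q1, 1, L) → [q1]□1011100
Step 14: δ(q1, □) = (qA, □, R) → □[qA]1011100

The machine reaches the accept state qA and halts.

Answer: Accept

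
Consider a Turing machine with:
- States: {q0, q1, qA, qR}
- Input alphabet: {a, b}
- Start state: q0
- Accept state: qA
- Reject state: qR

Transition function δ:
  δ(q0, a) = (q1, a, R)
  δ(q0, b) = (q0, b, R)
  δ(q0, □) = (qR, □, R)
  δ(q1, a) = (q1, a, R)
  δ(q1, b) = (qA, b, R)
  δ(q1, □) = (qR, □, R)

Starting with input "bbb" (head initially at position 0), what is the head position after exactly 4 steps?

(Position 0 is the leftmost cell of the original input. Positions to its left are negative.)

Execution trace (head position shown):
Step 0: [q0]bbb  (head at position 0)
Step 1: move right → b[q0]bb  (head at position 1)
Step 2: move right → bb[q0]b  (head at position 2)
Step 3: move right → bbb[q0]□  (head at position 3)
Step 4: move right → bbb□[qR]□  (head at position 4)

After 4 steps, the head is at position 4.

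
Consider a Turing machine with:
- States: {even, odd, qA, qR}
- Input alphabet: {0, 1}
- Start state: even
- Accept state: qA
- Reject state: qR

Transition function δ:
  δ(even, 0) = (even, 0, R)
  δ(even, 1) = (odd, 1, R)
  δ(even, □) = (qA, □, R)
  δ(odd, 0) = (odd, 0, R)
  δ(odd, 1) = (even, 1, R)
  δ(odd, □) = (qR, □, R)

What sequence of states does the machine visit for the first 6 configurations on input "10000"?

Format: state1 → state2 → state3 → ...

Execution trace:
Initial: [even]10000
Step 1: δ(even, 1) = (odd, 1, R) → 1[odd]0000
Step 2: δ(odd, 0) = (odd, 0, R) → 10[odd]000
Step 3: δ(odd, 0) = (odd, 0, R) → 100[odd]00
Step 4: δ(odd, 0) = (odd, 0, R) → 1000[odd]0
Step 5: δ(odd, 0) = (odd, 0, R) → 10000[odd]□

State sequence: even → odd → odd → odd → odd → odd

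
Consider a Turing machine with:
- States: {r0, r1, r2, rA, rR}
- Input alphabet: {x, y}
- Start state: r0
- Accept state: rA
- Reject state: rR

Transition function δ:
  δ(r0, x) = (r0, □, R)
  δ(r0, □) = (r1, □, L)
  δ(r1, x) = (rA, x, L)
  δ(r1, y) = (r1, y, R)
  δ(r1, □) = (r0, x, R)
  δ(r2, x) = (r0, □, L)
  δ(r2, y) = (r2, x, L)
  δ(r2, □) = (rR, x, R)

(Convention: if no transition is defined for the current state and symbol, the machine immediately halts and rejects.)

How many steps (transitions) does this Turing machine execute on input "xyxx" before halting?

Execution trace:
Initial: [r0]xyxx
Step 1: δ(r0, x) = (r0, □, R) → □[r0]yxx

No transition is defined for δ(r0, y). By convention the machine halts and rejects.

The machine executed 1 step before halting.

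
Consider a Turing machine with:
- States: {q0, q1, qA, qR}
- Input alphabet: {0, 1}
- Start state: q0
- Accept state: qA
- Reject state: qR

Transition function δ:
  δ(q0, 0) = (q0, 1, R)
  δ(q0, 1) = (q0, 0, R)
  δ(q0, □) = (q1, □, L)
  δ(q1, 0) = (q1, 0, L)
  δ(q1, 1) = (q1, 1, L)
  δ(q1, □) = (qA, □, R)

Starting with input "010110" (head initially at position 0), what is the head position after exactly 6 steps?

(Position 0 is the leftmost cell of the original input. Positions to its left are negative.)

Execution trace (head position shown):
Step 0: [q0]010110  (head at position 0)
Step 1: move right → 1[q0]10110  (head at position 1)
Step 2: move right → 10[q0]0110  (head at position 2)
Step 3: move right → 101[q0]110  (head at position 3)
Step 4: move right → 1010[q0]10  (head at position 4)
Step 5: move right → 10100[q0]0  (head at position 5)
Step 6: move right → 101001[q0]□  (head at position 6)

After 6 steps, the head is at position 6.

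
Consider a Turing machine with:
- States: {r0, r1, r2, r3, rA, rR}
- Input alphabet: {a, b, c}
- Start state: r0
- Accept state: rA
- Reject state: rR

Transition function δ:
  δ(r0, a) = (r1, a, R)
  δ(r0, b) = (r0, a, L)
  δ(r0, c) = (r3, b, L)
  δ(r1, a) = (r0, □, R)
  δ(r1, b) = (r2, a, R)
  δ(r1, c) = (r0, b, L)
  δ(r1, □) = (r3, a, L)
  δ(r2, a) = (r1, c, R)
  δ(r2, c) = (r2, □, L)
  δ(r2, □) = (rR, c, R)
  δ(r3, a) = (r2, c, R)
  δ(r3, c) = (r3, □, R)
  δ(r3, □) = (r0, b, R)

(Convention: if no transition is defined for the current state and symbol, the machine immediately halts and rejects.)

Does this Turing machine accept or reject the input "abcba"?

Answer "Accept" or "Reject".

Execution trace:
Initial: [r0]abcba
Step 1: δ(r0, a) = (r1, a, R) → a[r1]bcba
Step 2: δ(r1, b) = (r2, a, R) → aa[r2]cba
Step 3: δ(r2, c) = (r2, □, L) → a[r2]a□ba
Step 4: δ(r2, a) = (r1, c, R) → ac[r1]□ba
Step 5: δ(r1, □) = (r3, a, L) → a[r3]caba
Step 6: δ(r3, c) = (r3, □, R) → a□[r3]aba
Step 7: δ(r3, a) = (r2, c, R) → a□c[r2]ba

No transition is defined for δ(r2, b). By convention the machine halts and rejects.

Answer: Reject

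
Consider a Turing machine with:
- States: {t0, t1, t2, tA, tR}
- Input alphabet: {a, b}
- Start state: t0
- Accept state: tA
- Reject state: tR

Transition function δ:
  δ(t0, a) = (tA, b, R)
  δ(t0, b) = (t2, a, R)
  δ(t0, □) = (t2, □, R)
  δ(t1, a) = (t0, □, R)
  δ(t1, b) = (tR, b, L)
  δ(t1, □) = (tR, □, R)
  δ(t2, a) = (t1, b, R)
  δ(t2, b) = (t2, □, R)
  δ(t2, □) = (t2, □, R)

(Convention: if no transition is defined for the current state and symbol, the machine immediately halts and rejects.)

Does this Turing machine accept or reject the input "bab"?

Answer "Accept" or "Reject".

Execution trace:
Initial: [t0]bab
Step 1: δ(t0, b) = (t2, a, R) → a[t2]ab
Step 2: δ(t2, a) = (t1, b, R) → ab[t1]b
Step 3: δ(t1, b) = (tR, b, L) → a[tR]bb

The machine reaches the reject state tR and halts.

Answer: Reject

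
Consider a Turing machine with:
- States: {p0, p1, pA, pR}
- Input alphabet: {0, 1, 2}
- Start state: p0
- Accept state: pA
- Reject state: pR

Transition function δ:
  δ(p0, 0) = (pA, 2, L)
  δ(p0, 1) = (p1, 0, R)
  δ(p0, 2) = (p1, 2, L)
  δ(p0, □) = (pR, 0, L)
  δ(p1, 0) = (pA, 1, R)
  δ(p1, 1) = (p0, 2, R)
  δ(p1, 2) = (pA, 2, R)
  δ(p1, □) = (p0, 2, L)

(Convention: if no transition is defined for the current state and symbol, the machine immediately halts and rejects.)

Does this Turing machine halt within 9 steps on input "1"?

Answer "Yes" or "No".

Execution trace:
Initial: [p0]1
Step 1: δ(p0, 1) = (p1, 0, R) → 0[p1]□
Step 2: δ(p1, □) = (p0, 2, L) → [p0]02
Step 3: δ(p0, 0) = (pA, 2, L) → [pA]□22

The machine reaches the accept state pA and halts.
The machine halted after 3 steps (within the 9-step bound).

Answer: Yes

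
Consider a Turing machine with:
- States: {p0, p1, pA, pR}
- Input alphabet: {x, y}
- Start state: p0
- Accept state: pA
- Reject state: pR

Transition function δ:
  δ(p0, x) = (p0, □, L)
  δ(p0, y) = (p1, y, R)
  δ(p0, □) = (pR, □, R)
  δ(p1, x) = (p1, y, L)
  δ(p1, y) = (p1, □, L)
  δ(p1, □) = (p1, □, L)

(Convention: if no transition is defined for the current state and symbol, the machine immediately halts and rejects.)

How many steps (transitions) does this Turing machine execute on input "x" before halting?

Execution trace:
Initial: [p0]x
Step 1: δ(p0, x) = (p0, □, L) → [p0]□□
Step 2: δ(p0, □) = (pR, □, R) → □[pR]□

The machine reaches the reject state pR and halts.

The machine executed 2 steps before halting.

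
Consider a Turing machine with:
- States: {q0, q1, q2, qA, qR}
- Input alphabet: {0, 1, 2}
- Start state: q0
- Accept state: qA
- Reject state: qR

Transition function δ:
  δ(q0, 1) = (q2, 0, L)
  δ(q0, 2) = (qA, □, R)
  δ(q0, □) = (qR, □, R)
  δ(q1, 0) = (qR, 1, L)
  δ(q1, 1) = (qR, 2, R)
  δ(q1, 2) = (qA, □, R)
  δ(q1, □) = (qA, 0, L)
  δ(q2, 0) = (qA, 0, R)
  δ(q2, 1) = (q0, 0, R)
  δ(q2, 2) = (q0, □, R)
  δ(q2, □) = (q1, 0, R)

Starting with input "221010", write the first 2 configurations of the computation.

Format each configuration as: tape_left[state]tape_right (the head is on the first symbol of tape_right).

Transitions applied:
Step 1: δ(q0, 2) = (qA, □, R)

The first 2 configurations are:
[q0]221010 ⊢ □[qA]21010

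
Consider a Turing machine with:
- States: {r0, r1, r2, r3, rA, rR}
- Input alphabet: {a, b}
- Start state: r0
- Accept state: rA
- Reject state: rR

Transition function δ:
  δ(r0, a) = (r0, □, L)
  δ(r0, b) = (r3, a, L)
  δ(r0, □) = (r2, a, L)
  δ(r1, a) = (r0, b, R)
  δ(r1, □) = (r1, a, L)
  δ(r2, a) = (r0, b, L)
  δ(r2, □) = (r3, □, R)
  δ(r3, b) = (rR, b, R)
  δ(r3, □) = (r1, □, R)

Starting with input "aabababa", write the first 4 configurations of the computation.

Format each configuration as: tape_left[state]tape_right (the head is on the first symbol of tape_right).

Transitions applied:
Step 1: δ(r0, a) = (r0, □, L)
Step 2: δ(r0, □) = (r2, a, L)
Step 3: δ(r2, □) = (r3, □, R)

The first 4 configurations are:
[r0]aabababa ⊢ [r0]□□abababa ⊢ [r2]□a□abababa ⊢ □[r3]a□abababa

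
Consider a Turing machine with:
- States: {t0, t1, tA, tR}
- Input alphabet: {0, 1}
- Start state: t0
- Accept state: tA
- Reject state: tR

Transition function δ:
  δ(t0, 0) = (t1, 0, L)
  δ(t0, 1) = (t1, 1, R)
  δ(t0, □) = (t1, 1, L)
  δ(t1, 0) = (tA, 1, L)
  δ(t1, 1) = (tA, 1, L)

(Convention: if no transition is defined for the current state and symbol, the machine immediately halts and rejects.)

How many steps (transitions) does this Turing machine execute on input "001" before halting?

Execution trace:
Initial: [t0]001
Step 1: δ(t0, 0) = (t1, 0, L) → [t1]□001

No transition is defined for δ(t1, □). By convention the machine halts and rejects.

The machine executed 1 step before halting.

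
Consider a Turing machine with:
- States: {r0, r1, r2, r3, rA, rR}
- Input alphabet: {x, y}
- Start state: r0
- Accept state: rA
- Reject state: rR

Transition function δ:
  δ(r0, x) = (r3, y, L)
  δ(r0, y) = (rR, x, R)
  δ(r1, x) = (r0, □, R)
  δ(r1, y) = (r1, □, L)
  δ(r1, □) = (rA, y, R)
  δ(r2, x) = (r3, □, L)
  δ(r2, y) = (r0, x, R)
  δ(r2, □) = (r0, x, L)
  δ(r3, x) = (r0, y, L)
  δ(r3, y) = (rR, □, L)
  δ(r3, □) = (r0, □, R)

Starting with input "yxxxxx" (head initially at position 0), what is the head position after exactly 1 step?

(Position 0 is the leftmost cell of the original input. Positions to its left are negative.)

Execution trace (head position shown):
Step 0: [r0]yxxxxx  (head at position 0)
Step 1: move right → x[rR]xxxxx  (head at position 1)

After 1 step, the head is at position 1.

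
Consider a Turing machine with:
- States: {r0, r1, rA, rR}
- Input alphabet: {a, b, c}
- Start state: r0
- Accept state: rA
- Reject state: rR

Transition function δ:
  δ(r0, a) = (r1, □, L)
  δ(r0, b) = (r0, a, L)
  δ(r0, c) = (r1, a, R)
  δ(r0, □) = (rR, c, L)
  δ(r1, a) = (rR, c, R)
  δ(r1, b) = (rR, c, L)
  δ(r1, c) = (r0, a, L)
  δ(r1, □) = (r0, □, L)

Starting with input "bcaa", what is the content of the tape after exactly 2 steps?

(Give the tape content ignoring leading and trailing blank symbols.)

Execution trace:
Initial: [r0]bcaa
Step 1: δ(r0, b) = (r0, a, L) → [r0]□acaa
Step 2: δ(r0, □) = (rR, c, L) → [rR]□cacaa

The machine reaches the reject state rR and halts.

After 2 steps, the tape (ignoring leading/trailing blanks) is: cacaa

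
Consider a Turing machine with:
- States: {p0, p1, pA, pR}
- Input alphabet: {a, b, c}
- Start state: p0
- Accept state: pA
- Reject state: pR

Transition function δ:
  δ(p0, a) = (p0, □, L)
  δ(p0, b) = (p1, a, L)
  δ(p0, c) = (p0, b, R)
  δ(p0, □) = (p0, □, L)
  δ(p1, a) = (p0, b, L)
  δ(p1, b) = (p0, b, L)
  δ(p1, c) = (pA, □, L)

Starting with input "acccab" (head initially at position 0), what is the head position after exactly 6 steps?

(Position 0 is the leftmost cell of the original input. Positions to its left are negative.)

Execution trace (head position shown):
Step 0: [p0]acccab  (head at position 0)
Step 1: move left → [p0]□□cccab  (head at position -1)
Step 2: move left → [p0]□□□cccab  (head at position -2)
Step 3: move left → [p0]□□□□cccab  (head at position -3)
Step 4: move left → [p0]□□□□□cccab  (head at position -4)
Step 5: move left → [p0]□□□□□□cccab  (head at position -5)
Step 6: move left → [p0]□□□□□□□cccab  (head at position -6)

After 6 steps, the head is at position -6.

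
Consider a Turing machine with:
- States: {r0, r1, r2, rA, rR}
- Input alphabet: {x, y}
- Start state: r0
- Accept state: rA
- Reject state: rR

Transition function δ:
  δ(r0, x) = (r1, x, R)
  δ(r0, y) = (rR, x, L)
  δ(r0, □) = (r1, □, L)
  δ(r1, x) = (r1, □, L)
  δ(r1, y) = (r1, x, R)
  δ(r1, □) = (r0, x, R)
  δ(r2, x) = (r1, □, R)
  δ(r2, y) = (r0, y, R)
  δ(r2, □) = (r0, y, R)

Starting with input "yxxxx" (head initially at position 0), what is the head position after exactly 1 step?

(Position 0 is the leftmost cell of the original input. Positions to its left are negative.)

Execution trace (head position shown):
Step 0: [r0]yxxxx  (head at position 0)
Step 1: move left → [rR]□xxxxx  (head at position -1)

After 1 step, the head is at position -1.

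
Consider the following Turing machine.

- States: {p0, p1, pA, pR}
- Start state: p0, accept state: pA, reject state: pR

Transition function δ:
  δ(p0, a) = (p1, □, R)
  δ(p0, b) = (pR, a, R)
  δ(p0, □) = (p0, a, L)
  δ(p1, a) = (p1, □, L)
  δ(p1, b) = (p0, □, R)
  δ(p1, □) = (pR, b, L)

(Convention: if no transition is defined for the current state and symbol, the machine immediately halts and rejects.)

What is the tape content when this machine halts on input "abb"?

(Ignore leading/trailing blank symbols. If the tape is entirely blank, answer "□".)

Execution trace:
Initial: [p0]abb
Step 1: δ(p0, a) = (p1, □, R) → □[p1]bb
Step 2: δ(p1, b) = (p0, □, R) → □□[p0]b
Step 3: δ(p0, b) = (pR, a, R) → □□a[pR]□

The machine reaches the reject state pR and halts.

Final tape (ignoring leading/trailing blanks): a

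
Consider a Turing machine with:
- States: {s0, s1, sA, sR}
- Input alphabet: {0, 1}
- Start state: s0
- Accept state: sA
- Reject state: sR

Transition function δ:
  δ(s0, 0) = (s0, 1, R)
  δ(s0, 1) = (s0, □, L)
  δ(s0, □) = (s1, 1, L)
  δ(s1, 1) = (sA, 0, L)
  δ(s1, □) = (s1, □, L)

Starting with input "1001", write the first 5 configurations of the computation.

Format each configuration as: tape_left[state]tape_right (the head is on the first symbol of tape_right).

Transitions applied:
Step 1: δ(s0, 1) = (s0, □, L)
Step 2: δ(s0, □) = (s1, 1, L)
Step 3: δ(s1, □) = (s1, □, L)
Step 4: δ(s1, □) = (s1, □, L)

The first 5 configurations are:
[s0]1001 ⊢ [s0]□□001 ⊢ [s1]□1□001 ⊢ [s1]□□1□001 ⊢ [s1]□□□1□001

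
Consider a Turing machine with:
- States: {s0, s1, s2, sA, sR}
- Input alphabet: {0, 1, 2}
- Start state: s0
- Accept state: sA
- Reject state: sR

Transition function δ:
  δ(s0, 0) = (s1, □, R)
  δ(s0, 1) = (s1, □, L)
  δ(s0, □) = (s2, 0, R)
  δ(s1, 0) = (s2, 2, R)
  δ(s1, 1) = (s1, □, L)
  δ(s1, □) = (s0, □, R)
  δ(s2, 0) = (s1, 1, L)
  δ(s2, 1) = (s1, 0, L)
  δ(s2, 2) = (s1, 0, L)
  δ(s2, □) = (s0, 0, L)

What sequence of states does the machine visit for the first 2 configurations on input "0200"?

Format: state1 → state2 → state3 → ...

Execution trace:
Initial: [s0]0200
Step 1: δ(s0, 0) = (s1, □, R) → □[s1]200

No transition is defined for δ(s1, 2). By convention the machine halts and rejects.

State sequence: s0 → s1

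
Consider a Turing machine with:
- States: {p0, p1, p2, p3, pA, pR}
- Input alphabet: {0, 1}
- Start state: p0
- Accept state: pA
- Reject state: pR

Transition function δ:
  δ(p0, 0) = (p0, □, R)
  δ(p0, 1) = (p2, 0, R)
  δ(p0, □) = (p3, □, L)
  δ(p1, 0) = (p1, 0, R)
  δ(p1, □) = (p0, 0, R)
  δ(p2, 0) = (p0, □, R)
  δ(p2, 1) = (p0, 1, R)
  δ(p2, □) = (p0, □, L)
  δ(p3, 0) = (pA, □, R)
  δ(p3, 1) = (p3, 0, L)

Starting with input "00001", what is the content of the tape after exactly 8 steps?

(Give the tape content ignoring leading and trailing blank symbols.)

Execution trace:
Initial: [p0]00001
Step 1: δ(p0, 0) = (p0, □, R) → □[p0]0001
Step 2: δ(p0, 0) = (p0, □, R) → □□[p0]001
Step 3: δ(p0, 0) = (p0, □, R) → □□□[p0]01
Step 4: δ(p0, 0) = (p0, □, R) → □□□□[p0]1
Step 5: δ(p0, 1) = (p2, 0, R) → □□□□0[p2]□
Step 6: δ(p2, □) = (p0, □, L) → □□□□[p0]0□
Step 7: δ(p0, 0) = (p0, □, R) → □□□□□[p0]□
Step 8: δ(p0, □) = (p3, □, L) → □□□□[p3]□□

No transition is defined for δ(p3, □). By convention the machine halts and rejects.

After 8 steps, the tape (ignoring leading/trailing blanks) is: □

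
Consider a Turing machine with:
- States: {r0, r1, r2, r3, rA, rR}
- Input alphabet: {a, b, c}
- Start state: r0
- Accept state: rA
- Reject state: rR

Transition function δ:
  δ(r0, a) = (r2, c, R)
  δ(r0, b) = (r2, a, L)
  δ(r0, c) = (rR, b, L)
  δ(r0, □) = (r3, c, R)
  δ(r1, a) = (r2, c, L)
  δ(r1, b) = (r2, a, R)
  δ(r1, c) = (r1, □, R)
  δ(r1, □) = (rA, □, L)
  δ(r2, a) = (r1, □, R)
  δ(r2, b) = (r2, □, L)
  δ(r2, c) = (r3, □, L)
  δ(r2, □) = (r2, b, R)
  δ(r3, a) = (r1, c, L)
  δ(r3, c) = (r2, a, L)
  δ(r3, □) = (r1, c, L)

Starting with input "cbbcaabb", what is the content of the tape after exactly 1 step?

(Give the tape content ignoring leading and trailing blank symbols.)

Execution trace:
Initial: [r0]cbbcaabb
Step 1: δ(r0, c) = (rR, b, L) → [rR]□bbbcaabb

The machine reaches the reject state rR and halts.

After 1 step, the tape (ignoring leading/trailing blanks) is: bbbcaabb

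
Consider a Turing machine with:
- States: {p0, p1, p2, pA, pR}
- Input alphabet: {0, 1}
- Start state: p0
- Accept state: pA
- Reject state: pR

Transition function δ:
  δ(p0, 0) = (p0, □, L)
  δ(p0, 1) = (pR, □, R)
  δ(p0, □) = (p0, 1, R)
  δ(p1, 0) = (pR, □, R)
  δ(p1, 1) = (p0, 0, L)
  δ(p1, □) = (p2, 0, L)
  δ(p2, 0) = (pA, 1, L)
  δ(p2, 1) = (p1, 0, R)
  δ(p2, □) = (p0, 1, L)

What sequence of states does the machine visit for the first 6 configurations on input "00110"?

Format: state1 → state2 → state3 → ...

Execution trace:
Initial: [p0]00110
Step 1: δ(p0, 0) = (p0, □, L) → [p0]□□0110
Step 2: δ(p0, □) = (p0, 1, R) → 1[p0]□0110
Step 3: δ(p0, □) = (p0, 1, R) → 11[p0]0110
Step 4: δ(p0, 0) = (p0, □, L) → 1[p0]1□110
Step 5: δ(p0, 1) = (pR, □, R) → 1□[pR]□110

The machine reaches the reject state pR and halts.

State sequence: p0 → p0 → p0 → p0 → p0 → pR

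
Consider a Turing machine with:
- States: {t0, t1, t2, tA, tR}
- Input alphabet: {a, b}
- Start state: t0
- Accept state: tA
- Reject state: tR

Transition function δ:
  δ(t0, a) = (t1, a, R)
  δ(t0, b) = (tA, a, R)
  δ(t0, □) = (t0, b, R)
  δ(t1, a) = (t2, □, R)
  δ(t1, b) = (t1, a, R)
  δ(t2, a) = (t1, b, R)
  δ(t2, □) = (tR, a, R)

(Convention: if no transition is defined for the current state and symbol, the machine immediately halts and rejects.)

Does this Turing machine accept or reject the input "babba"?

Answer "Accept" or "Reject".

Execution trace:
Initial: [t0]babba
Step 1: δ(t0, b) = (tA, a, R) → a[tA]abba

The machine reaches the accept state tA and halts.

Answer: Accept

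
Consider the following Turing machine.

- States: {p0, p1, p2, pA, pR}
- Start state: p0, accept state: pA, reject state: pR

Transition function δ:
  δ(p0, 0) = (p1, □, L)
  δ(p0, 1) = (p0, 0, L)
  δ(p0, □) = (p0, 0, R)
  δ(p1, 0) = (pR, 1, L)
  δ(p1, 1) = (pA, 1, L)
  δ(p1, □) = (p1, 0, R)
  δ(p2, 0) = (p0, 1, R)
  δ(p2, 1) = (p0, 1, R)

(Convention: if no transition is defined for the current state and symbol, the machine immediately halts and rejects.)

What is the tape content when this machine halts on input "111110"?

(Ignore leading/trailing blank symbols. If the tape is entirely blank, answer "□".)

Execution trace:
Initial: [p0]111110
Step 1: δ(p0, 1) = (p0, 0, L) → [p0]□011110
Step 2: δ(p0, □) = (p0, 0, R) → 0[p0]011110
Step 3: δ(p0, 0) = (p1, □, L) → [p1]0□11110
Step 4: δ(p1, 0) = (pR, 1, L) → [pR]□1□11110

The machine reaches the reject state pR and halts.

Final tape (ignoring leading/trailing blanks): 1□11110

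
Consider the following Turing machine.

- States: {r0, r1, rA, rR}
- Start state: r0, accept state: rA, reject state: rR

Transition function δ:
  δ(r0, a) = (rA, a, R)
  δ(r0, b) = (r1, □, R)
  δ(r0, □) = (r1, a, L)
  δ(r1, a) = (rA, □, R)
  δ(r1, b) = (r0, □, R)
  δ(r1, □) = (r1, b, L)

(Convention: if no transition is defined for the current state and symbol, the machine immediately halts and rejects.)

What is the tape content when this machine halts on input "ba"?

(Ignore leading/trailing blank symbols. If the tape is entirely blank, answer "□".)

Execution trace:
Initial: [r0]ba
Step 1: δ(r0, b) = (r1, □, R) → □[r1]a
Step 2: δ(r1, a) = (rA, □, R) → □□[rA]□

The machine reaches the accept state rA and halts.

Final tape (ignoring leading/trailing blanks): □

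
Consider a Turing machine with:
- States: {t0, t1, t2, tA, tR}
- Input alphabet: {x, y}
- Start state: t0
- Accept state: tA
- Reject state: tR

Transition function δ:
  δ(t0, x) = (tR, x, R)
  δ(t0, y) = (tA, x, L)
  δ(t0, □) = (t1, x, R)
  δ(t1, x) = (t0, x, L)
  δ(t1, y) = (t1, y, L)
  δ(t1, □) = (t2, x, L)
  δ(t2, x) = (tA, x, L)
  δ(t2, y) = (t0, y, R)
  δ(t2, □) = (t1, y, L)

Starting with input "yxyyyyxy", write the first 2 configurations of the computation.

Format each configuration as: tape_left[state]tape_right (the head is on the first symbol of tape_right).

Transitions applied:
Step 1: δ(t0, y) = (tA, x, L)

The first 2 configurations are:
[t0]yxyyyyxy ⊢ [tA]□xxyyyyxy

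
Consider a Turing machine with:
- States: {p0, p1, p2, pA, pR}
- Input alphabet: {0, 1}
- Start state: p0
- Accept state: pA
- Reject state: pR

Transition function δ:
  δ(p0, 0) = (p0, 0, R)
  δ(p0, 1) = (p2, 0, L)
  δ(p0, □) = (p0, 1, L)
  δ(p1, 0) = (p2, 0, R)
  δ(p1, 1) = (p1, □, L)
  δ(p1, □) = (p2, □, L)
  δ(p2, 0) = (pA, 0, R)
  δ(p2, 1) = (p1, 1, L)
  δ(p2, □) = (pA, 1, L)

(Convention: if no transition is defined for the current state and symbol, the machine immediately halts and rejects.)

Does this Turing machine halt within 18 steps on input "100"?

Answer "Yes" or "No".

Execution trace:
Initial: [p0]100
Step 1: δ(p0, 1) = (p2, 0, L) → [p2]□000
Step 2: δ(p2, □) = (pA, 1, L) → [pA]□1000

The machine reaches the accept state pA and halts.
The machine halted after 2 steps (within the 18-step bound).

Answer: Yes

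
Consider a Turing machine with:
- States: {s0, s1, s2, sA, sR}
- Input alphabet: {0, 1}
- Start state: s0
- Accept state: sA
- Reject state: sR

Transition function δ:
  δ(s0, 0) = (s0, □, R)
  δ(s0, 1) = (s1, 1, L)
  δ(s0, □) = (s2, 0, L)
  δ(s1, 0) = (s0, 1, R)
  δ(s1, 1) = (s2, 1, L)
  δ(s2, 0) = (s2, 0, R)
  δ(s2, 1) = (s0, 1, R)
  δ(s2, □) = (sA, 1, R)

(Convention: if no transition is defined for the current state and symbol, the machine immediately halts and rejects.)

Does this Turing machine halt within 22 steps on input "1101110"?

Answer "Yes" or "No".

Execution trace:
Initial: [s0]1101110
Step 1: δ(s0, 1) = (s1, 1, L) → [s1]□1101110

No transition is defined for δ(s1, □). By convention the machine halts and rejects.
The machine halted after 1 step (within the 22-step bound).

Answer: Yes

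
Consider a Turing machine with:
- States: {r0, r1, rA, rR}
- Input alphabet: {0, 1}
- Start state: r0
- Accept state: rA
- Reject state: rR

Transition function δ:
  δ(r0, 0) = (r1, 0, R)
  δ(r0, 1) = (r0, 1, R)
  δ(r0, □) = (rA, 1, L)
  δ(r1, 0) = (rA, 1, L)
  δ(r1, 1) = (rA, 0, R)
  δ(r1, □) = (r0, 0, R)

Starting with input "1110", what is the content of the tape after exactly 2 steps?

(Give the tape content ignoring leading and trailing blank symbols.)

Execution trace:
Initial: [r0]1110
Step 1: δ(r0, 1) = (r0, 1, R) → 1[r0]110
Step 2: δ(r0, 1) = (r0, 1, R) → 11[r0]10

After 2 steps, the tape (ignoring leading/trailing blanks) is: 1110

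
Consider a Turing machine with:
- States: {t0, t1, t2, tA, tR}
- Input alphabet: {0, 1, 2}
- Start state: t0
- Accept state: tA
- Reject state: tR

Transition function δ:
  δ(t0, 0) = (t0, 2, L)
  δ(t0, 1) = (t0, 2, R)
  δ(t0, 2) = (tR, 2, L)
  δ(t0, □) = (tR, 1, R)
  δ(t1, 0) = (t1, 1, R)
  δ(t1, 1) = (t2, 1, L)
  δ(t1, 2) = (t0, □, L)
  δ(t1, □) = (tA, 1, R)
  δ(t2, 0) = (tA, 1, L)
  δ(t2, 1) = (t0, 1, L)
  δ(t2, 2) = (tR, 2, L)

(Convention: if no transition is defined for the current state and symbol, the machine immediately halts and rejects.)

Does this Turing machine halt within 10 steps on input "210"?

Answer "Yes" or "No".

Execution trace:
Initial: [t0]210
Step 1: δ(t0, 2) = (tR, 2, L) → [tR]□210

The machine reaches the reject state tR and halts.
The machine halted after 1 step (within the 10-step bound).

Answer: Yes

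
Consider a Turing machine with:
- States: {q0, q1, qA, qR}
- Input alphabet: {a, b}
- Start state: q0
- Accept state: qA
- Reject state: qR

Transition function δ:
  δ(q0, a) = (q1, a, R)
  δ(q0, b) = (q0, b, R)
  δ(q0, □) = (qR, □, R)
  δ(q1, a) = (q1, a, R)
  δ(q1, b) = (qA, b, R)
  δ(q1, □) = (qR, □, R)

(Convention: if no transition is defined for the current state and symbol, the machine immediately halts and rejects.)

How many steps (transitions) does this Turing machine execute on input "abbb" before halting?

Execution trace:
Initial: [q0]abbb
Step 1: δ(q0, a) = (q1, a, R) → a[q1]bbb
Step 2: δ(q1, b) = (qA, b, R) → ab[qA]bb

The machine reaches the accept state qA and halts.

The machine executed 2 steps before halting.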